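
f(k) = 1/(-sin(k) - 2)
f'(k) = cos(k)/(-sin(k) - 2)^2 = cos(k)/(sin(k) + 2)^2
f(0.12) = -0.47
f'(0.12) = 0.22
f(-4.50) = -0.34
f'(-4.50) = -0.02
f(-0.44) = -0.64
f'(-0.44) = 0.37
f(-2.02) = -0.91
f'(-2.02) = -0.36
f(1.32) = -0.34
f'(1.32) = 0.03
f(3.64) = -0.66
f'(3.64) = -0.38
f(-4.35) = -0.34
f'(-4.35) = -0.04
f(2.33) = -0.37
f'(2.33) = -0.09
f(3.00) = -0.47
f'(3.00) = -0.22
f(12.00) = -0.68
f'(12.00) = 0.39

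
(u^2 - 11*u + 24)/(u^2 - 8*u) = (u - 3)/u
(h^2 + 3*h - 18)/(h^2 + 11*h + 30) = (h - 3)/(h + 5)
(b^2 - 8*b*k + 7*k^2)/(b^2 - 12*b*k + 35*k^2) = (b - k)/(b - 5*k)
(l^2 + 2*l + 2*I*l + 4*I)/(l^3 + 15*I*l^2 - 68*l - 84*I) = (l + 2)/(l^2 + 13*I*l - 42)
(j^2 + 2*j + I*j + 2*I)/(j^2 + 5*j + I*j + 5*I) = (j + 2)/(j + 5)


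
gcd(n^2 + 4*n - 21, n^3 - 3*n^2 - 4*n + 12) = n - 3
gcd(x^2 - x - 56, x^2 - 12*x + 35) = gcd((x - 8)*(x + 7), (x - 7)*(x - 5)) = 1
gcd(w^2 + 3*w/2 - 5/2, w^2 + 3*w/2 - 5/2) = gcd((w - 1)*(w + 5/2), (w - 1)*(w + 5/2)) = w^2 + 3*w/2 - 5/2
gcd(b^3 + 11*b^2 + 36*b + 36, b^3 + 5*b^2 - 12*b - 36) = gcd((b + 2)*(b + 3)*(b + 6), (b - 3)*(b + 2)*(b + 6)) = b^2 + 8*b + 12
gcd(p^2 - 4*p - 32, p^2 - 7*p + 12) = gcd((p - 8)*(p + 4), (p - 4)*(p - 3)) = 1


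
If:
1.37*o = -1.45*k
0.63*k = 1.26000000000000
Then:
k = 2.00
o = -2.12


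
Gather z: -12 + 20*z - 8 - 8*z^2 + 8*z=-8*z^2 + 28*z - 20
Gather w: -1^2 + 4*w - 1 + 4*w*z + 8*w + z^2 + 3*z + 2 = w*(4*z + 12) + z^2 + 3*z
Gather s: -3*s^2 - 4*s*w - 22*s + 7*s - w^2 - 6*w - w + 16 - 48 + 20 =-3*s^2 + s*(-4*w - 15) - w^2 - 7*w - 12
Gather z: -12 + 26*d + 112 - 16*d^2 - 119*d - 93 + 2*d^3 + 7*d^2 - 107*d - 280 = 2*d^3 - 9*d^2 - 200*d - 273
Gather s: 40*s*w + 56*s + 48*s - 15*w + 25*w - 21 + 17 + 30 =s*(40*w + 104) + 10*w + 26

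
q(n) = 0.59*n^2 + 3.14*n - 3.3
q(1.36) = 2.06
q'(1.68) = 5.12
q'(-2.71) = -0.06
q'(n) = 1.18*n + 3.14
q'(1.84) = 5.31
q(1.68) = 3.64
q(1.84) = 4.48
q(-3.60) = -6.96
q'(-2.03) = 0.74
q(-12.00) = 43.98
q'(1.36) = 4.74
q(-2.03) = -7.24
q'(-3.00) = -0.40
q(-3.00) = -7.41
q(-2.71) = -7.48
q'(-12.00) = -11.02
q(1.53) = 2.89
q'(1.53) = 4.95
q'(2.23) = 5.77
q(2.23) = 6.64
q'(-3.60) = -1.11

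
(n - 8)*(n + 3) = n^2 - 5*n - 24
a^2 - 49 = (a - 7)*(a + 7)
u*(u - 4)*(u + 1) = u^3 - 3*u^2 - 4*u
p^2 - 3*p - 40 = (p - 8)*(p + 5)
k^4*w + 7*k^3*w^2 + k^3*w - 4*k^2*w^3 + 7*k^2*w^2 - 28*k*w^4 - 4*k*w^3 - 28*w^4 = (k - 2*w)*(k + 2*w)*(k + 7*w)*(k*w + w)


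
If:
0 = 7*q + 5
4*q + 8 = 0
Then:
No Solution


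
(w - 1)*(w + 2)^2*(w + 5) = w^4 + 8*w^3 + 15*w^2 - 4*w - 20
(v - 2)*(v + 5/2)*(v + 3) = v^3 + 7*v^2/2 - 7*v/2 - 15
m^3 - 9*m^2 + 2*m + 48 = (m - 8)*(m - 3)*(m + 2)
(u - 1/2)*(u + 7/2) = u^2 + 3*u - 7/4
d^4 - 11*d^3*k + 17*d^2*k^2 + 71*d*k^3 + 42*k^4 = (d - 7*k)*(d - 6*k)*(d + k)^2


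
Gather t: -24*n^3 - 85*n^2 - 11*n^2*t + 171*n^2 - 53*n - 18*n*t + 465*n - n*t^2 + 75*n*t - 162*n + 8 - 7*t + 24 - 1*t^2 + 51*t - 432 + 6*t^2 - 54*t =-24*n^3 + 86*n^2 + 250*n + t^2*(5 - n) + t*(-11*n^2 + 57*n - 10) - 400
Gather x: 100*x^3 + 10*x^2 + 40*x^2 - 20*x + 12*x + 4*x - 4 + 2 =100*x^3 + 50*x^2 - 4*x - 2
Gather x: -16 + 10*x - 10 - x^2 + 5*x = -x^2 + 15*x - 26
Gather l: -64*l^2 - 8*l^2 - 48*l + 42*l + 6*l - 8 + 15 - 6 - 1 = -72*l^2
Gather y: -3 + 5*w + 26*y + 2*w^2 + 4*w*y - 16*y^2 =2*w^2 + 5*w - 16*y^2 + y*(4*w + 26) - 3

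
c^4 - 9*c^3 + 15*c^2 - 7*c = c*(c - 7)*(c - 1)^2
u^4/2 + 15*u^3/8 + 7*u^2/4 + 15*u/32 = u*(u/2 + 1/4)*(u + 3/4)*(u + 5/2)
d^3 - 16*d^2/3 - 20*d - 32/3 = (d - 8)*(d + 2/3)*(d + 2)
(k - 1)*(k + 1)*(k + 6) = k^3 + 6*k^2 - k - 6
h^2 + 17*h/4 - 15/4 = (h - 3/4)*(h + 5)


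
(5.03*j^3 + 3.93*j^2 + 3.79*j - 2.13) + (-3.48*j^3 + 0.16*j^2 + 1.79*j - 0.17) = 1.55*j^3 + 4.09*j^2 + 5.58*j - 2.3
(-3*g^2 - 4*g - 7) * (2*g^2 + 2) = -6*g^4 - 8*g^3 - 20*g^2 - 8*g - 14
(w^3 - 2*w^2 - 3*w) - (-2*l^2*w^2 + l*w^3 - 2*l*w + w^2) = 2*l^2*w^2 - l*w^3 + 2*l*w + w^3 - 3*w^2 - 3*w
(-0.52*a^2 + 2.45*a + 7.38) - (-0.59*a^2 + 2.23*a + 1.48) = 0.07*a^2 + 0.22*a + 5.9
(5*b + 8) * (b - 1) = 5*b^2 + 3*b - 8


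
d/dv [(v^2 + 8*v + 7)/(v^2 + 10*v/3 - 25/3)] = 6*(-7*v^2 - 46*v - 135)/(9*v^4 + 60*v^3 - 50*v^2 - 500*v + 625)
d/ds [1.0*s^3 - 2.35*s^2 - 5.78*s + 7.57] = 3.0*s^2 - 4.7*s - 5.78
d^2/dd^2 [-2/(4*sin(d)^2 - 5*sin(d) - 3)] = 2*(-64*sin(d)^4 + 60*sin(d)^3 + 23*sin(d)^2 - 105*sin(d) + 74)/(-4*sin(d)^2 + 5*sin(d) + 3)^3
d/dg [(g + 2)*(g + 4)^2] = (g + 4)*(3*g + 8)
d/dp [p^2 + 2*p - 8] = 2*p + 2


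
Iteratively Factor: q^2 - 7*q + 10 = (q - 5)*(q - 2)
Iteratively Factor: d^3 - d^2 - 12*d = (d - 4)*(d^2 + 3*d) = d*(d - 4)*(d + 3)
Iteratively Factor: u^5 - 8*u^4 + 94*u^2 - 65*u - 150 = (u + 1)*(u^4 - 9*u^3 + 9*u^2 + 85*u - 150) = (u - 5)*(u + 1)*(u^3 - 4*u^2 - 11*u + 30) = (u - 5)*(u + 1)*(u + 3)*(u^2 - 7*u + 10) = (u - 5)^2*(u + 1)*(u + 3)*(u - 2)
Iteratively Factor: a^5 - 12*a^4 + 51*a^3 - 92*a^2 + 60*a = (a - 5)*(a^4 - 7*a^3 + 16*a^2 - 12*a) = (a - 5)*(a - 2)*(a^3 - 5*a^2 + 6*a) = a*(a - 5)*(a - 2)*(a^2 - 5*a + 6) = a*(a - 5)*(a - 2)^2*(a - 3)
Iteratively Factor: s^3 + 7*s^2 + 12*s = (s)*(s^2 + 7*s + 12) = s*(s + 4)*(s + 3)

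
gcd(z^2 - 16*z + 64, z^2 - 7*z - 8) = z - 8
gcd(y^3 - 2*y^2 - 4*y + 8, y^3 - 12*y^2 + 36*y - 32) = y^2 - 4*y + 4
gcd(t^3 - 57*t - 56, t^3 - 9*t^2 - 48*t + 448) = t^2 - t - 56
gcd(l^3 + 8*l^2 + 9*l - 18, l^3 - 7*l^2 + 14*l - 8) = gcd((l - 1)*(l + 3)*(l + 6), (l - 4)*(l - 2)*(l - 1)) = l - 1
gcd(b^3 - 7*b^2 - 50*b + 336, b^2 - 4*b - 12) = b - 6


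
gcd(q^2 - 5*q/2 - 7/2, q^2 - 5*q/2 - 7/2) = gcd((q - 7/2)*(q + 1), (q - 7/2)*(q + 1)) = q^2 - 5*q/2 - 7/2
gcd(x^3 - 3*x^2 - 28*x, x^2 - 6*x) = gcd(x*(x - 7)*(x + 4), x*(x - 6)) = x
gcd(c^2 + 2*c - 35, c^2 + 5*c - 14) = c + 7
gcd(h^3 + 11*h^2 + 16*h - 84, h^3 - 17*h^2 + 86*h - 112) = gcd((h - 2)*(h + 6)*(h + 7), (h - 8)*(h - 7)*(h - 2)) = h - 2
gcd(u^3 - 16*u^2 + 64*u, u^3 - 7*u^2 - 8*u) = u^2 - 8*u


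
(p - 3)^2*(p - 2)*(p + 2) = p^4 - 6*p^3 + 5*p^2 + 24*p - 36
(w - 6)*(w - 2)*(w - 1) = w^3 - 9*w^2 + 20*w - 12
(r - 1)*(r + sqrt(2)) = r^2 - r + sqrt(2)*r - sqrt(2)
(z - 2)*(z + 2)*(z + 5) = z^3 + 5*z^2 - 4*z - 20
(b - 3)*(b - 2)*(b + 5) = b^3 - 19*b + 30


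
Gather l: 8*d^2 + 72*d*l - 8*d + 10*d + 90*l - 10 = 8*d^2 + 2*d + l*(72*d + 90) - 10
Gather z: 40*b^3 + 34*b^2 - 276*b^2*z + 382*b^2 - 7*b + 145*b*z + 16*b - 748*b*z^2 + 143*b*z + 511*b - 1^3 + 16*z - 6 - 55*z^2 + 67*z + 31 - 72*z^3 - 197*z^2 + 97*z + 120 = 40*b^3 + 416*b^2 + 520*b - 72*z^3 + z^2*(-748*b - 252) + z*(-276*b^2 + 288*b + 180) + 144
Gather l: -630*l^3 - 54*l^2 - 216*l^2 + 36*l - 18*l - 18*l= -630*l^3 - 270*l^2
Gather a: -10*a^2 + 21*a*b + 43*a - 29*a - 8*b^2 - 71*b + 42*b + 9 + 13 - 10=-10*a^2 + a*(21*b + 14) - 8*b^2 - 29*b + 12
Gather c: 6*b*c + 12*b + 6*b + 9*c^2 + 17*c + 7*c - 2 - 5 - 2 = 18*b + 9*c^2 + c*(6*b + 24) - 9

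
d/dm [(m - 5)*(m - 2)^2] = 3*(m - 4)*(m - 2)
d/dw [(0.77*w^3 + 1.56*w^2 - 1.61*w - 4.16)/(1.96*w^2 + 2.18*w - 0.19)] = (1.5092*w^4 + 3.3572*w^3 + 6.1175*w^2 + 15.7144*w + 9.3747)/(3.8416*w^4 + 8.5456*w^3 + 4.0076*w^2 - 0.8284*w + 0.0361)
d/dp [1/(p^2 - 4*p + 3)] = 2*(2 - p)/(p^2 - 4*p + 3)^2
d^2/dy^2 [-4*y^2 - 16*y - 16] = -8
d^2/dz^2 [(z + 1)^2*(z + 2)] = 6*z + 8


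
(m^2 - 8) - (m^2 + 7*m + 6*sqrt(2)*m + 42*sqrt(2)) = -6*sqrt(2)*m - 7*m - 42*sqrt(2) - 8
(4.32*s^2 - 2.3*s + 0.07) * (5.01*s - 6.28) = 21.6432*s^3 - 38.6526*s^2 + 14.7947*s - 0.4396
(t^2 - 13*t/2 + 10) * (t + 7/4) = t^3 - 19*t^2/4 - 11*t/8 + 35/2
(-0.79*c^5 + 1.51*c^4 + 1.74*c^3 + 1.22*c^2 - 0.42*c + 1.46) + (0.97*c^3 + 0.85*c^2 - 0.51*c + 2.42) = -0.79*c^5 + 1.51*c^4 + 2.71*c^3 + 2.07*c^2 - 0.93*c + 3.88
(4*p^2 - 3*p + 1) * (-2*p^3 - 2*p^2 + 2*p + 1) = -8*p^5 - 2*p^4 + 12*p^3 - 4*p^2 - p + 1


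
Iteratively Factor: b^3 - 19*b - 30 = (b - 5)*(b^2 + 5*b + 6) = (b - 5)*(b + 3)*(b + 2)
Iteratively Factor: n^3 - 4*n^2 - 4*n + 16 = (n - 2)*(n^2 - 2*n - 8) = (n - 4)*(n - 2)*(n + 2)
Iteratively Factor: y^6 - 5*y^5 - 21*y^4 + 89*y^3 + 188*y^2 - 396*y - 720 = (y + 3)*(y^5 - 8*y^4 + 3*y^3 + 80*y^2 - 52*y - 240) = (y + 2)*(y + 3)*(y^4 - 10*y^3 + 23*y^2 + 34*y - 120) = (y - 5)*(y + 2)*(y + 3)*(y^3 - 5*y^2 - 2*y + 24) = (y - 5)*(y + 2)^2*(y + 3)*(y^2 - 7*y + 12) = (y - 5)*(y - 4)*(y + 2)^2*(y + 3)*(y - 3)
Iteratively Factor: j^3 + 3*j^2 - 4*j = (j - 1)*(j^2 + 4*j) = (j - 1)*(j + 4)*(j)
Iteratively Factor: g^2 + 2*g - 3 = (g + 3)*(g - 1)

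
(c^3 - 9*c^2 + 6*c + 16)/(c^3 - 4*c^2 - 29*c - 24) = (c - 2)/(c + 3)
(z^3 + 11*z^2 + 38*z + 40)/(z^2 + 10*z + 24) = (z^2 + 7*z + 10)/(z + 6)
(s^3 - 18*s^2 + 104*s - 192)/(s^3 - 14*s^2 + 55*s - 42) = (s^2 - 12*s + 32)/(s^2 - 8*s + 7)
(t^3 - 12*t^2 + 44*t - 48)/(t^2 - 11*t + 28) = (t^2 - 8*t + 12)/(t - 7)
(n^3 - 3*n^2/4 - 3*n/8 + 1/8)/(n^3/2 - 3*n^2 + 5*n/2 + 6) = (8*n^3 - 6*n^2 - 3*n + 1)/(4*(n^3 - 6*n^2 + 5*n + 12))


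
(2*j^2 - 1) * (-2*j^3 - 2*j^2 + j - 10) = -4*j^5 - 4*j^4 + 4*j^3 - 18*j^2 - j + 10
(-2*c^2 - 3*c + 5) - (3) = -2*c^2 - 3*c + 2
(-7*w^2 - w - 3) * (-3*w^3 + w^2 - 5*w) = 21*w^5 - 4*w^4 + 43*w^3 + 2*w^2 + 15*w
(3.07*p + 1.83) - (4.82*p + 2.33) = -1.75*p - 0.5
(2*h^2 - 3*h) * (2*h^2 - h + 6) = 4*h^4 - 8*h^3 + 15*h^2 - 18*h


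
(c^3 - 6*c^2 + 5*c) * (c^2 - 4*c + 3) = c^5 - 10*c^4 + 32*c^3 - 38*c^2 + 15*c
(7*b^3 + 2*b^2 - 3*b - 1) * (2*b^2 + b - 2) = 14*b^5 + 11*b^4 - 18*b^3 - 9*b^2 + 5*b + 2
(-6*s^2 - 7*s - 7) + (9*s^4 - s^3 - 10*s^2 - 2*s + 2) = 9*s^4 - s^3 - 16*s^2 - 9*s - 5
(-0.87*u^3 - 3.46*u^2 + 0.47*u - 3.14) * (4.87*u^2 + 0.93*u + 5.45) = -4.2369*u^5 - 17.6593*u^4 - 5.6704*u^3 - 33.7117*u^2 - 0.3587*u - 17.113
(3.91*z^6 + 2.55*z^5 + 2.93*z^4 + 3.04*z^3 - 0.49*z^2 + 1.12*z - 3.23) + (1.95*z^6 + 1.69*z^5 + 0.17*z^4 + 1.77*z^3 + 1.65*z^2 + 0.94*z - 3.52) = 5.86*z^6 + 4.24*z^5 + 3.1*z^4 + 4.81*z^3 + 1.16*z^2 + 2.06*z - 6.75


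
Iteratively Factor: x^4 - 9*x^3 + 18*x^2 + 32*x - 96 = (x - 4)*(x^3 - 5*x^2 - 2*x + 24) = (x - 4)*(x - 3)*(x^2 - 2*x - 8) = (x - 4)^2*(x - 3)*(x + 2)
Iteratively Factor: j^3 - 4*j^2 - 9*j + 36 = (j - 3)*(j^2 - j - 12) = (j - 4)*(j - 3)*(j + 3)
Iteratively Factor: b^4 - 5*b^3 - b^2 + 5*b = (b)*(b^3 - 5*b^2 - b + 5) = b*(b - 1)*(b^2 - 4*b - 5) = b*(b - 1)*(b + 1)*(b - 5)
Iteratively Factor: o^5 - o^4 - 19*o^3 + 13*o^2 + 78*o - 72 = (o + 3)*(o^4 - 4*o^3 - 7*o^2 + 34*o - 24) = (o - 1)*(o + 3)*(o^3 - 3*o^2 - 10*o + 24) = (o - 2)*(o - 1)*(o + 3)*(o^2 - o - 12) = (o - 4)*(o - 2)*(o - 1)*(o + 3)*(o + 3)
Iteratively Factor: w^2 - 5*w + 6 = (w - 2)*(w - 3)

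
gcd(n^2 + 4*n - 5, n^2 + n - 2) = n - 1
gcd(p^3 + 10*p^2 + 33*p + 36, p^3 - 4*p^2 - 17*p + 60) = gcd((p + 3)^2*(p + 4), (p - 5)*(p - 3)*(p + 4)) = p + 4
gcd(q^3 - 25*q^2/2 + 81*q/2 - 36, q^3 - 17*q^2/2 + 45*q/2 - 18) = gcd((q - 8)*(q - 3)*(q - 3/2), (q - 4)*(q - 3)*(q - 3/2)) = q^2 - 9*q/2 + 9/2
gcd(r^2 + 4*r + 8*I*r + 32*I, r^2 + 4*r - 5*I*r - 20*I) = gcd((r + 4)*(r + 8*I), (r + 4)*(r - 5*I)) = r + 4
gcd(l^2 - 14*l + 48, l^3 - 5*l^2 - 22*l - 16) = l - 8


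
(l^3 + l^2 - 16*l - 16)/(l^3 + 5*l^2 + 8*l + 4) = (l^2 - 16)/(l^2 + 4*l + 4)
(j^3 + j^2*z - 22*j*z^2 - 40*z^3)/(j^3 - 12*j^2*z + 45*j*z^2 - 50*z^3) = (j^2 + 6*j*z + 8*z^2)/(j^2 - 7*j*z + 10*z^2)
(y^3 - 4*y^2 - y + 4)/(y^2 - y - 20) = (-y^3 + 4*y^2 + y - 4)/(-y^2 + y + 20)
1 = 1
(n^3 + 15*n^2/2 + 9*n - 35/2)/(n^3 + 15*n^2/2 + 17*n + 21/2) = (n^2 + 4*n - 5)/(n^2 + 4*n + 3)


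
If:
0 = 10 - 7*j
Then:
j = 10/7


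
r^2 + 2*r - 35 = (r - 5)*(r + 7)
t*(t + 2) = t^2 + 2*t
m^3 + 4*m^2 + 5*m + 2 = (m + 1)^2*(m + 2)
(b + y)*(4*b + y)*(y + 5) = 4*b^2*y + 20*b^2 + 5*b*y^2 + 25*b*y + y^3 + 5*y^2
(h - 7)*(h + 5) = h^2 - 2*h - 35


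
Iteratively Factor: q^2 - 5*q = (q)*(q - 5)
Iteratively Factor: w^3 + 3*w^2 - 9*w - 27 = (w + 3)*(w^2 - 9) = (w - 3)*(w + 3)*(w + 3)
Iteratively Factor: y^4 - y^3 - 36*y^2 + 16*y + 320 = (y - 5)*(y^3 + 4*y^2 - 16*y - 64) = (y - 5)*(y + 4)*(y^2 - 16) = (y - 5)*(y - 4)*(y + 4)*(y + 4)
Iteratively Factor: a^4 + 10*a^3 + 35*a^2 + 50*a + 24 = (a + 1)*(a^3 + 9*a^2 + 26*a + 24) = (a + 1)*(a + 2)*(a^2 + 7*a + 12) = (a + 1)*(a + 2)*(a + 4)*(a + 3)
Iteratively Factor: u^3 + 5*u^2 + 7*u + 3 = (u + 1)*(u^2 + 4*u + 3) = (u + 1)*(u + 3)*(u + 1)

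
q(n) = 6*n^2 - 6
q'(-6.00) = -72.00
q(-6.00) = 210.00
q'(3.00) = 36.00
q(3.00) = 48.00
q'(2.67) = 32.04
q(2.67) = 36.77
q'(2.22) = 26.64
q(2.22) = 23.57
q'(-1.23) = -14.76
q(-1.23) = 3.08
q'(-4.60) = -55.20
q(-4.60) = 120.96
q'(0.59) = 7.08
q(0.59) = -3.91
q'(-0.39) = -4.68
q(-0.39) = -5.09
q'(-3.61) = -43.32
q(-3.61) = 72.19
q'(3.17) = 38.04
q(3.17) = 54.29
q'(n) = 12*n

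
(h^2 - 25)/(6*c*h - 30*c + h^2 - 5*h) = (h + 5)/(6*c + h)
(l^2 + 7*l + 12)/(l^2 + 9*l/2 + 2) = 2*(l + 3)/(2*l + 1)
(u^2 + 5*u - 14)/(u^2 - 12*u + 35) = (u^2 + 5*u - 14)/(u^2 - 12*u + 35)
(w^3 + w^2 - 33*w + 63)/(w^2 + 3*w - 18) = (w^2 + 4*w - 21)/(w + 6)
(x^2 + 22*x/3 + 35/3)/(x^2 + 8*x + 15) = (x + 7/3)/(x + 3)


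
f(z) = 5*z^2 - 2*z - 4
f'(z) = 10*z - 2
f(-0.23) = -3.28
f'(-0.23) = -4.30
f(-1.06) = 3.74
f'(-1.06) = -12.60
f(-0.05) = -3.89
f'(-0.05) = -2.50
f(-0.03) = -3.94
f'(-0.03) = -2.30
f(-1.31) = 7.20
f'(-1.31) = -15.10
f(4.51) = 88.68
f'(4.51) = 43.10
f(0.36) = -4.07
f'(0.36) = 1.60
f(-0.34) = -2.74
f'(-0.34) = -5.40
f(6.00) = 164.00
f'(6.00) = 58.00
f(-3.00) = 47.00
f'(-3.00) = -32.00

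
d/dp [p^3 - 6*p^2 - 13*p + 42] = 3*p^2 - 12*p - 13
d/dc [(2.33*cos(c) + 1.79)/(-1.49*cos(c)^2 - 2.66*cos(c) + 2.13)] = (3.4717*sin(c)^2 - 5.3342*cos(c) - 13.196)*sin(c)/(1.49*cos(c)^2 + 2.66*cos(c) - 2.13)^2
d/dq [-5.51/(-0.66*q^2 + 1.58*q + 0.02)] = (8.7058 - 7.2732*q)/(-0.66*q^2 + 1.58*q + 0.02)^2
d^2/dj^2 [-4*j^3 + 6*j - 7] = -24*j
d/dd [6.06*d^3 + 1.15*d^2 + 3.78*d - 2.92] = 18.18*d^2 + 2.3*d + 3.78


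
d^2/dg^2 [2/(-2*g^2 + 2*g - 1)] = 8*(2*g^2 - 2*g - 2*(2*g - 1)^2 + 1)/(2*g^2 - 2*g + 1)^3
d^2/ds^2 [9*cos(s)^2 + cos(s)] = -cos(s) - 18*cos(2*s)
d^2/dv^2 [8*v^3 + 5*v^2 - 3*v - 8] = 48*v + 10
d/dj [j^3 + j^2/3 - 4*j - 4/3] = 3*j^2 + 2*j/3 - 4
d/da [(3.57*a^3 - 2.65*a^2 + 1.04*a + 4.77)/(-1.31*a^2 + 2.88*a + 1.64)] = (-4.6767*a^4 + 20.5632*a^3 + 11.2948*a^2 + 3.8054*a - 12.032)/(1.7161*a^4 - 7.5456*a^3 + 3.9976*a^2 + 9.4464*a + 2.6896)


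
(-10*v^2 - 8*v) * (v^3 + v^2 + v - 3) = -10*v^5 - 18*v^4 - 18*v^3 + 22*v^2 + 24*v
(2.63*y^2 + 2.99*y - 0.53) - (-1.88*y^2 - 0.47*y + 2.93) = 4.51*y^2 + 3.46*y - 3.46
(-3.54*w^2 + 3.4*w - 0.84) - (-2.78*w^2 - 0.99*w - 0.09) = -0.76*w^2 + 4.39*w - 0.75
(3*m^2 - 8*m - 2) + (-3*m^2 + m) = -7*m - 2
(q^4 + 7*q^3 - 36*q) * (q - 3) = q^5 + 4*q^4 - 21*q^3 - 36*q^2 + 108*q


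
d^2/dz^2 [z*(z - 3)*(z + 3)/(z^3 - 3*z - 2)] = 12*(-3*z^3 + 8*z^2 - 16*z + 9)/(z^7 - 2*z^6 - 6*z^5 + 8*z^4 + 17*z^3 - 6*z^2 - 20*z - 8)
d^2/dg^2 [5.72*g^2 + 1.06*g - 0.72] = 11.4400000000000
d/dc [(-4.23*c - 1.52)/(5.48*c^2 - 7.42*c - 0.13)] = (23.1804*c^2 + 16.6592*c - 10.7285)/(30.0304*c^4 - 81.3232*c^3 + 53.6316*c^2 + 1.9292*c + 0.0169)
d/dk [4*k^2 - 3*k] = 8*k - 3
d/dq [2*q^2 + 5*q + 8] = 4*q + 5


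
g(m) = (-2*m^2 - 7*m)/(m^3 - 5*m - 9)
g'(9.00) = 0.05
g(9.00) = -0.33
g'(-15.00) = 0.01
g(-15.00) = 0.10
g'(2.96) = 169.86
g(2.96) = -17.92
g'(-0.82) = 1.12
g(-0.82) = -0.81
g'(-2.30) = -0.87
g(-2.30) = -0.57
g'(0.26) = 0.69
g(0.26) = 0.19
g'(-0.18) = 0.86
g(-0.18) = -0.15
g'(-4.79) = -0.04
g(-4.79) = 0.13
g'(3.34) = 7.97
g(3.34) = -3.95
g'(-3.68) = -0.16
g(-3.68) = 0.03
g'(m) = (5 - 3*m^2)*(-2*m^2 - 7*m)/(m^3 - 5*m - 9)^2 + (-4*m - 7)/(m^3 - 5*m - 9) = (m*(2*m + 7)*(3*m^2 - 5) + (4*m + 7)*(-m^3 + 5*m + 9))/(-m^3 + 5*m + 9)^2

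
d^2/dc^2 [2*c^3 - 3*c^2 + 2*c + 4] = 12*c - 6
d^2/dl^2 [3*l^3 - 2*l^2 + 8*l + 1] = 18*l - 4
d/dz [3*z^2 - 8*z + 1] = 6*z - 8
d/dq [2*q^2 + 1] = 4*q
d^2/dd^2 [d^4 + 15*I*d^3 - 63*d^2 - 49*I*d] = 12*d^2 + 90*I*d - 126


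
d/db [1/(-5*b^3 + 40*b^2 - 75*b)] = (3*b^2 - 16*b + 15)/(5*b^2*(b^2 - 8*b + 15)^2)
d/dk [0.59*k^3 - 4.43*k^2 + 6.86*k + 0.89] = 1.77*k^2 - 8.86*k + 6.86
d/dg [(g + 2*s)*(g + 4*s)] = 2*g + 6*s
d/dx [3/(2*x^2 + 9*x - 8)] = 3*(-4*x - 9)/(2*x^2 + 9*x - 8)^2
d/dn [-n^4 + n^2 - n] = -4*n^3 + 2*n - 1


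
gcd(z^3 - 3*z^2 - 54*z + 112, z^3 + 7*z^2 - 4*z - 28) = z^2 + 5*z - 14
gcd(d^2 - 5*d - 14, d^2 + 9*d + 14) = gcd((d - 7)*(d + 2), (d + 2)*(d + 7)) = d + 2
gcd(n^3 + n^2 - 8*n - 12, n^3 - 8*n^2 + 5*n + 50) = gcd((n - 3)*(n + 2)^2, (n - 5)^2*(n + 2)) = n + 2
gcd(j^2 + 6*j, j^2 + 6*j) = j^2 + 6*j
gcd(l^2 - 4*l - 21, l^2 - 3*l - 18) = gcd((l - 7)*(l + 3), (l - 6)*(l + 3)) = l + 3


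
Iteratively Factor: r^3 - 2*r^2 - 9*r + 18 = (r - 2)*(r^2 - 9) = (r - 2)*(r + 3)*(r - 3)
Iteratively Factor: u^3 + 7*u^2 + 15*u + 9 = (u + 3)*(u^2 + 4*u + 3) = (u + 3)^2*(u + 1)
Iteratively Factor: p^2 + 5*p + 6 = (p + 3)*(p + 2)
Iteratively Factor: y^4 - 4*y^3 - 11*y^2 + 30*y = (y)*(y^3 - 4*y^2 - 11*y + 30) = y*(y + 3)*(y^2 - 7*y + 10) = y*(y - 2)*(y + 3)*(y - 5)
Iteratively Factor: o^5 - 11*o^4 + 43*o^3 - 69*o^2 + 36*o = (o - 3)*(o^4 - 8*o^3 + 19*o^2 - 12*o) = (o - 3)*(o - 1)*(o^3 - 7*o^2 + 12*o) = (o - 3)^2*(o - 1)*(o^2 - 4*o) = (o - 4)*(o - 3)^2*(o - 1)*(o)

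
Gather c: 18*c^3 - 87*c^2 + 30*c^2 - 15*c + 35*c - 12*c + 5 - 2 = 18*c^3 - 57*c^2 + 8*c + 3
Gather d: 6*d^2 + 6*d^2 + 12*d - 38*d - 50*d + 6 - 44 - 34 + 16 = 12*d^2 - 76*d - 56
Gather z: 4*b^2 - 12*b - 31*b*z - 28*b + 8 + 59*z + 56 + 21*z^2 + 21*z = 4*b^2 - 40*b + 21*z^2 + z*(80 - 31*b) + 64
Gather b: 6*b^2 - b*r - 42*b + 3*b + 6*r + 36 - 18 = 6*b^2 + b*(-r - 39) + 6*r + 18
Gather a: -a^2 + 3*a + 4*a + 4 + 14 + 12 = -a^2 + 7*a + 30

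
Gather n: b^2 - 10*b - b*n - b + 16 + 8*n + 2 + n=b^2 - 11*b + n*(9 - b) + 18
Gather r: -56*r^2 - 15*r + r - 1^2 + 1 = -56*r^2 - 14*r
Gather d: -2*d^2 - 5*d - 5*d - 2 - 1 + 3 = -2*d^2 - 10*d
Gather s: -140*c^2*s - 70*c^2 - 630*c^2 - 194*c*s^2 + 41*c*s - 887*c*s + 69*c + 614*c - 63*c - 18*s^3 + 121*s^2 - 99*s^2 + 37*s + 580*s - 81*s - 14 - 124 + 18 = -700*c^2 + 620*c - 18*s^3 + s^2*(22 - 194*c) + s*(-140*c^2 - 846*c + 536) - 120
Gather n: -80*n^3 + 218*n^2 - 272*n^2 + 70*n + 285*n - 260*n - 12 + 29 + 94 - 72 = -80*n^3 - 54*n^2 + 95*n + 39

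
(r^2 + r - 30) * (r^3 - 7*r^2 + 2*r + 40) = r^5 - 6*r^4 - 35*r^3 + 252*r^2 - 20*r - 1200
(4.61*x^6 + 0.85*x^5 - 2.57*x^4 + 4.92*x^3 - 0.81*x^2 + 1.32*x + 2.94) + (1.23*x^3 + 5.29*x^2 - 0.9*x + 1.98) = 4.61*x^6 + 0.85*x^5 - 2.57*x^4 + 6.15*x^3 + 4.48*x^2 + 0.42*x + 4.92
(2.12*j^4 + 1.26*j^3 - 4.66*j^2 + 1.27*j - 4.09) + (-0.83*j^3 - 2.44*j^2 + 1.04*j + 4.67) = 2.12*j^4 + 0.43*j^3 - 7.1*j^2 + 2.31*j + 0.58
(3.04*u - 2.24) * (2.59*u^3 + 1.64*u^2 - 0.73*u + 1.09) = 7.8736*u^4 - 0.816000000000001*u^3 - 5.8928*u^2 + 4.9488*u - 2.4416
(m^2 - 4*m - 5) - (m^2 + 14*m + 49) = -18*m - 54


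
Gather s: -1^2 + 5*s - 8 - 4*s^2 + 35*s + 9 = -4*s^2 + 40*s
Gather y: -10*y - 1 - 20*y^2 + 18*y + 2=-20*y^2 + 8*y + 1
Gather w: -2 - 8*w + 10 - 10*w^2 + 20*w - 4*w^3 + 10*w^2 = -4*w^3 + 12*w + 8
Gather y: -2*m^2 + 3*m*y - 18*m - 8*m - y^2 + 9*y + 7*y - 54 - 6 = -2*m^2 - 26*m - y^2 + y*(3*m + 16) - 60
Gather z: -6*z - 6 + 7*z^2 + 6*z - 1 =7*z^2 - 7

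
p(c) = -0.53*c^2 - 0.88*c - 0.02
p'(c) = -1.06*c - 0.88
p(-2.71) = -1.53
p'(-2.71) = 1.99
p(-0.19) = 0.13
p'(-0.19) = -0.68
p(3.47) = -9.46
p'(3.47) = -4.56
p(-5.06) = -9.14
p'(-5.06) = 4.48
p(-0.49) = 0.28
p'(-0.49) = -0.36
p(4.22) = -13.17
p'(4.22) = -5.35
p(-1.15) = 0.29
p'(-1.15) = 0.34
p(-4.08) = -5.25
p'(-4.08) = 3.44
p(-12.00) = -65.78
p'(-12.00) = 11.84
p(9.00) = -50.87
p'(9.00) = -10.42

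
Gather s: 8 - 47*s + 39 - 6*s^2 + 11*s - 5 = -6*s^2 - 36*s + 42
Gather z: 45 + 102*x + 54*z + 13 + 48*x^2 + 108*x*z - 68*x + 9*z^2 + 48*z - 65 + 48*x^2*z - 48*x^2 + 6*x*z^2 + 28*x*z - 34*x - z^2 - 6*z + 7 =z^2*(6*x + 8) + z*(48*x^2 + 136*x + 96)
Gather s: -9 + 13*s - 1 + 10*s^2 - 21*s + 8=10*s^2 - 8*s - 2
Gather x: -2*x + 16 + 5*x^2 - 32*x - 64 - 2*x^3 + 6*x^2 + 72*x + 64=-2*x^3 + 11*x^2 + 38*x + 16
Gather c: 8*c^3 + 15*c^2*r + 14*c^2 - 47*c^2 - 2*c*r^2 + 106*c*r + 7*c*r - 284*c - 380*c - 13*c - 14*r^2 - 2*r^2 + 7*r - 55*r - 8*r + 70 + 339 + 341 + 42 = 8*c^3 + c^2*(15*r - 33) + c*(-2*r^2 + 113*r - 677) - 16*r^2 - 56*r + 792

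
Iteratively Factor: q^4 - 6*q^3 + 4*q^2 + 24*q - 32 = (q - 2)*(q^3 - 4*q^2 - 4*q + 16) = (q - 2)^2*(q^2 - 2*q - 8) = (q - 4)*(q - 2)^2*(q + 2)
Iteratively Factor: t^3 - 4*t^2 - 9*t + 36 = (t - 3)*(t^2 - t - 12) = (t - 4)*(t - 3)*(t + 3)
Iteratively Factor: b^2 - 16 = (b - 4)*(b + 4)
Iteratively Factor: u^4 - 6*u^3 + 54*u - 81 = (u - 3)*(u^3 - 3*u^2 - 9*u + 27) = (u - 3)^2*(u^2 - 9) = (u - 3)^2*(u + 3)*(u - 3)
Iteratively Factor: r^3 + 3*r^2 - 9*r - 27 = (r + 3)*(r^2 - 9) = (r + 3)^2*(r - 3)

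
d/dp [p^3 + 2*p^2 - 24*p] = 3*p^2 + 4*p - 24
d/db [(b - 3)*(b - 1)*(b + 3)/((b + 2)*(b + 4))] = (b^4 + 12*b^3 + 27*b^2 - 34*b - 126)/(b^4 + 12*b^3 + 52*b^2 + 96*b + 64)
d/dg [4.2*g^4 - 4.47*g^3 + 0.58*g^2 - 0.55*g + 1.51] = 16.8*g^3 - 13.41*g^2 + 1.16*g - 0.55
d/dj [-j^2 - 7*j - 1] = -2*j - 7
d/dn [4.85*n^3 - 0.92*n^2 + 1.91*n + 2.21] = 14.55*n^2 - 1.84*n + 1.91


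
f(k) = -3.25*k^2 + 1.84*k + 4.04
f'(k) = 1.84 - 6.5*k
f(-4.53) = -70.99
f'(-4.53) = 31.28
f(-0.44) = 2.60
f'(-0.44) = 4.70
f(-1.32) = -4.05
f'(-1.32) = 10.42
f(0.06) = 4.14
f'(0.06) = 1.45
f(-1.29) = -3.74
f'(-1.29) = 10.22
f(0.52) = 4.12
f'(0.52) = -1.54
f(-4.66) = -75.11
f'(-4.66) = 32.13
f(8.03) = -190.75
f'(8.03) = -50.36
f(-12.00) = -486.04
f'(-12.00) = 79.84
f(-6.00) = -124.00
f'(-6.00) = 40.84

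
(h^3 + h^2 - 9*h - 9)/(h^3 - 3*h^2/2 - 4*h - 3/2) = 2*(h + 3)/(2*h + 1)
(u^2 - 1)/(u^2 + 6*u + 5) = (u - 1)/(u + 5)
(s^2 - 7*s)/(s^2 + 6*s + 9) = s*(s - 7)/(s^2 + 6*s + 9)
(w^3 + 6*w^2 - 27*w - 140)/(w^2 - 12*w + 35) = (w^2 + 11*w + 28)/(w - 7)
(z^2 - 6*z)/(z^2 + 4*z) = (z - 6)/(z + 4)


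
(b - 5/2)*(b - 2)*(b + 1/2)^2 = b^4 - 7*b^3/2 + 3*b^2/4 + 31*b/8 + 5/4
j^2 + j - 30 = (j - 5)*(j + 6)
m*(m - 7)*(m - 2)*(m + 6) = m^4 - 3*m^3 - 40*m^2 + 84*m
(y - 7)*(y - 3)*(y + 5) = y^3 - 5*y^2 - 29*y + 105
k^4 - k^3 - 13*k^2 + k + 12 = (k - 4)*(k - 1)*(k + 1)*(k + 3)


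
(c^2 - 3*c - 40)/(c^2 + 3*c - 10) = (c - 8)/(c - 2)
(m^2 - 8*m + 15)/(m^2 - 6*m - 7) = (-m^2 + 8*m - 15)/(-m^2 + 6*m + 7)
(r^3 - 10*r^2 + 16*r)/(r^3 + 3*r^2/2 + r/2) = 2*(r^2 - 10*r + 16)/(2*r^2 + 3*r + 1)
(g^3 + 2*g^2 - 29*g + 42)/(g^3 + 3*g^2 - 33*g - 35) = (g^2 - 5*g + 6)/(g^2 - 4*g - 5)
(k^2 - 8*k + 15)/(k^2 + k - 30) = (k - 3)/(k + 6)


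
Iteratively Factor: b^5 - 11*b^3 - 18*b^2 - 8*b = (b - 4)*(b^4 + 4*b^3 + 5*b^2 + 2*b) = (b - 4)*(b + 2)*(b^3 + 2*b^2 + b) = (b - 4)*(b + 1)*(b + 2)*(b^2 + b) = (b - 4)*(b + 1)^2*(b + 2)*(b)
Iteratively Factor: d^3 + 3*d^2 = (d)*(d^2 + 3*d) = d*(d + 3)*(d)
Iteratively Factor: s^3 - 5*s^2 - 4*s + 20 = (s - 2)*(s^2 - 3*s - 10) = (s - 5)*(s - 2)*(s + 2)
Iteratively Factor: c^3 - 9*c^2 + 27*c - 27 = (c - 3)*(c^2 - 6*c + 9) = (c - 3)^2*(c - 3)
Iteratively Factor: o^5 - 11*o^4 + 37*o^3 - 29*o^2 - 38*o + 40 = (o - 4)*(o^4 - 7*o^3 + 9*o^2 + 7*o - 10) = (o - 4)*(o + 1)*(o^3 - 8*o^2 + 17*o - 10) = (o - 5)*(o - 4)*(o + 1)*(o^2 - 3*o + 2) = (o - 5)*(o - 4)*(o - 1)*(o + 1)*(o - 2)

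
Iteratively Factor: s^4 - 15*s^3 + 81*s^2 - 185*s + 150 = (s - 5)*(s^3 - 10*s^2 + 31*s - 30) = (s - 5)^2*(s^2 - 5*s + 6) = (s - 5)^2*(s - 3)*(s - 2)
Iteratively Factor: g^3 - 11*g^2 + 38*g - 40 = (g - 5)*(g^2 - 6*g + 8) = (g - 5)*(g - 4)*(g - 2)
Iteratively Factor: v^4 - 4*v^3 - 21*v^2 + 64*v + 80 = (v + 1)*(v^3 - 5*v^2 - 16*v + 80) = (v - 5)*(v + 1)*(v^2 - 16) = (v - 5)*(v - 4)*(v + 1)*(v + 4)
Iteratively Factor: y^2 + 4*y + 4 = (y + 2)*(y + 2)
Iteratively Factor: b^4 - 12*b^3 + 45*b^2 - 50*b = (b - 2)*(b^3 - 10*b^2 + 25*b) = (b - 5)*(b - 2)*(b^2 - 5*b) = b*(b - 5)*(b - 2)*(b - 5)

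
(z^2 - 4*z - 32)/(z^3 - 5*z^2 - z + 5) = (z^2 - 4*z - 32)/(z^3 - 5*z^2 - z + 5)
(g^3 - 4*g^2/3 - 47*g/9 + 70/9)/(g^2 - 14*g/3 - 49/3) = (3*g^2 - 11*g + 10)/(3*(g - 7))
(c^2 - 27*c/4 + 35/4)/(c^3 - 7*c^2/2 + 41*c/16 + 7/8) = 4*(c - 5)/(4*c^2 - 7*c - 2)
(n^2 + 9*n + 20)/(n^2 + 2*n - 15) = (n + 4)/(n - 3)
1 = 1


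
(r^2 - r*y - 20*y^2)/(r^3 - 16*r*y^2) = (-r + 5*y)/(r*(-r + 4*y))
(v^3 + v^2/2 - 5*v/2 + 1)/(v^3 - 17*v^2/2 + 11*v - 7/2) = (v + 2)/(v - 7)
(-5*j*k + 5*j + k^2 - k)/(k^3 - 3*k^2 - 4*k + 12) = (-5*j*k + 5*j + k^2 - k)/(k^3 - 3*k^2 - 4*k + 12)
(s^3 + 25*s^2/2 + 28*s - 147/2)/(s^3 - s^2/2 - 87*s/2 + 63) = (s + 7)/(s - 6)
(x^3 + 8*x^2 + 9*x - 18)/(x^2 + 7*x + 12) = (x^2 + 5*x - 6)/(x + 4)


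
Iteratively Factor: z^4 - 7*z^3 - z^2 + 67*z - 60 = (z + 3)*(z^3 - 10*z^2 + 29*z - 20) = (z - 4)*(z + 3)*(z^2 - 6*z + 5) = (z - 4)*(z - 1)*(z + 3)*(z - 5)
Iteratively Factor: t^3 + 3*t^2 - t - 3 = (t + 3)*(t^2 - 1) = (t + 1)*(t + 3)*(t - 1)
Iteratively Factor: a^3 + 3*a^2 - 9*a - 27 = (a - 3)*(a^2 + 6*a + 9) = (a - 3)*(a + 3)*(a + 3)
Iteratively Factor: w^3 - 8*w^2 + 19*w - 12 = (w - 1)*(w^2 - 7*w + 12) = (w - 4)*(w - 1)*(w - 3)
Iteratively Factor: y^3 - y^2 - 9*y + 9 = (y - 3)*(y^2 + 2*y - 3) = (y - 3)*(y - 1)*(y + 3)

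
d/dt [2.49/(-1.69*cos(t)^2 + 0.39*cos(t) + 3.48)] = (0.9711 - 8.4162*cos(t))*sin(t)/(-1.69*cos(t)^2 + 0.39*cos(t) + 3.48)^2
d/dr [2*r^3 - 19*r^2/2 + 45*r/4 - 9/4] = 6*r^2 - 19*r + 45/4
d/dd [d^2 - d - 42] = 2*d - 1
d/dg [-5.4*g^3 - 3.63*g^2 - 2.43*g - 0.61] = -16.2*g^2 - 7.26*g - 2.43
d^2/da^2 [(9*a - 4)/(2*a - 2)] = 5/(a - 1)^3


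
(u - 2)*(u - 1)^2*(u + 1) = u^4 - 3*u^3 + u^2 + 3*u - 2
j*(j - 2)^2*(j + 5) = j^4 + j^3 - 16*j^2 + 20*j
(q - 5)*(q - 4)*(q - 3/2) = q^3 - 21*q^2/2 + 67*q/2 - 30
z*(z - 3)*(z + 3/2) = z^3 - 3*z^2/2 - 9*z/2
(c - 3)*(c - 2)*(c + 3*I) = c^3 - 5*c^2 + 3*I*c^2 + 6*c - 15*I*c + 18*I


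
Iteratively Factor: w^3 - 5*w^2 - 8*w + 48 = (w - 4)*(w^2 - w - 12) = (w - 4)^2*(w + 3)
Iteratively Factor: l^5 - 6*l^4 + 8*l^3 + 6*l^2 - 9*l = (l - 1)*(l^4 - 5*l^3 + 3*l^2 + 9*l) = l*(l - 1)*(l^3 - 5*l^2 + 3*l + 9) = l*(l - 3)*(l - 1)*(l^2 - 2*l - 3) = l*(l - 3)*(l - 1)*(l + 1)*(l - 3)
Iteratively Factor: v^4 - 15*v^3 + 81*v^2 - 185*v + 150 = (v - 3)*(v^3 - 12*v^2 + 45*v - 50) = (v - 5)*(v - 3)*(v^2 - 7*v + 10) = (v - 5)*(v - 3)*(v - 2)*(v - 5)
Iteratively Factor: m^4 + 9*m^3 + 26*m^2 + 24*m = (m + 3)*(m^3 + 6*m^2 + 8*m) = m*(m + 3)*(m^2 + 6*m + 8) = m*(m + 2)*(m + 3)*(m + 4)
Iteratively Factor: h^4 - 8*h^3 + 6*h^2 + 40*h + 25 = (h + 1)*(h^3 - 9*h^2 + 15*h + 25) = (h - 5)*(h + 1)*(h^2 - 4*h - 5) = (h - 5)*(h + 1)^2*(h - 5)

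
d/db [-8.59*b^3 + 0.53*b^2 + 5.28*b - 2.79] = -25.77*b^2 + 1.06*b + 5.28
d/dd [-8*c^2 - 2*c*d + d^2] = -2*c + 2*d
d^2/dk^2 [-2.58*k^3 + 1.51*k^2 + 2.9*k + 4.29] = 3.02 - 15.48*k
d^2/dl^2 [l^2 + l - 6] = 2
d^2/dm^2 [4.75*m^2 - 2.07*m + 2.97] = 9.50000000000000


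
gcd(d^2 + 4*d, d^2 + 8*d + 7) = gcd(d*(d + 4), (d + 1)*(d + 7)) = 1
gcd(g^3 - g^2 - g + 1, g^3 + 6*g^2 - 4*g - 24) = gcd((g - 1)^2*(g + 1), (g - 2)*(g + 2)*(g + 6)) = 1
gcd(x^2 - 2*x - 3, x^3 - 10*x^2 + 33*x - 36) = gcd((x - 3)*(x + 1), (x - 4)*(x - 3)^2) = x - 3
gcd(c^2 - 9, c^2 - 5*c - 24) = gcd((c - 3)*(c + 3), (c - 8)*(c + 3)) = c + 3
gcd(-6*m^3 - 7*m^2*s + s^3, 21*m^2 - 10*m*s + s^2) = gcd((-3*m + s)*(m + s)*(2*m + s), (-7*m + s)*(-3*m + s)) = -3*m + s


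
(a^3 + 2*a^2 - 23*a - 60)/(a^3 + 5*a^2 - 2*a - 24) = (a - 5)/(a - 2)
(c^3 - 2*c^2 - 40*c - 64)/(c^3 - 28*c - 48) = (c - 8)/(c - 6)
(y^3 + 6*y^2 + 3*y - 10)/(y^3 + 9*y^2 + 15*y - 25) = (y + 2)/(y + 5)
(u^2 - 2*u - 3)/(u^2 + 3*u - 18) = (u + 1)/(u + 6)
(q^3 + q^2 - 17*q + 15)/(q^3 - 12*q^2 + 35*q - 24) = (q + 5)/(q - 8)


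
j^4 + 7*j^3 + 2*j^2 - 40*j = j*(j - 2)*(j + 4)*(j + 5)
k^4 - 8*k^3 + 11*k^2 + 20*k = k*(k - 5)*(k - 4)*(k + 1)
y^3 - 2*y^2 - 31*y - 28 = (y - 7)*(y + 1)*(y + 4)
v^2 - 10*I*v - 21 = (v - 7*I)*(v - 3*I)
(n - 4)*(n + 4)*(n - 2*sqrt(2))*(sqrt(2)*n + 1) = sqrt(2)*n^4 - 3*n^3 - 18*sqrt(2)*n^2 + 48*n + 32*sqrt(2)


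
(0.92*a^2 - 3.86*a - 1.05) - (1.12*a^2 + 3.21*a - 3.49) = -0.2*a^2 - 7.07*a + 2.44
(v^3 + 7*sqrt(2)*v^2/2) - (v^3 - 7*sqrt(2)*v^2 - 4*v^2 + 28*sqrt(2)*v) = 4*v^2 + 21*sqrt(2)*v^2/2 - 28*sqrt(2)*v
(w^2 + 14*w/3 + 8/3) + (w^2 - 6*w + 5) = 2*w^2 - 4*w/3 + 23/3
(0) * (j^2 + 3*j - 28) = 0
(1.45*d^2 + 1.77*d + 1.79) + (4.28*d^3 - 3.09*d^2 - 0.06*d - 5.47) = 4.28*d^3 - 1.64*d^2 + 1.71*d - 3.68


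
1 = 1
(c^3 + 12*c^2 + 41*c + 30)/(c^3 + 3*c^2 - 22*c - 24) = (c + 5)/(c - 4)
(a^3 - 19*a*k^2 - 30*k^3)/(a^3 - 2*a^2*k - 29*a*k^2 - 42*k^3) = (a - 5*k)/(a - 7*k)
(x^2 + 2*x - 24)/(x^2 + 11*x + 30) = (x - 4)/(x + 5)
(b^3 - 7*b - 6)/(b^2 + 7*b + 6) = (b^2 - b - 6)/(b + 6)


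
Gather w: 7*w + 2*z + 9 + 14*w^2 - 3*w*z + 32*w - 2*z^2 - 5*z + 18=14*w^2 + w*(39 - 3*z) - 2*z^2 - 3*z + 27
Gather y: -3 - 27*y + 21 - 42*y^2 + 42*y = -42*y^2 + 15*y + 18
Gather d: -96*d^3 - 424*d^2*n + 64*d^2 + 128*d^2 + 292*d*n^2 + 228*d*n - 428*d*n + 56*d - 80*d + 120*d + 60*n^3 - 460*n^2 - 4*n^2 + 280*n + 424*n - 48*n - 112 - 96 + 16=-96*d^3 + d^2*(192 - 424*n) + d*(292*n^2 - 200*n + 96) + 60*n^3 - 464*n^2 + 656*n - 192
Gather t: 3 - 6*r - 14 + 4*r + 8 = -2*r - 3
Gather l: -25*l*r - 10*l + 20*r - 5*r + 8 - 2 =l*(-25*r - 10) + 15*r + 6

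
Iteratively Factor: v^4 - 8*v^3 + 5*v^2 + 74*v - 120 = (v - 4)*(v^3 - 4*v^2 - 11*v + 30) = (v - 4)*(v - 2)*(v^2 - 2*v - 15) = (v - 4)*(v - 2)*(v + 3)*(v - 5)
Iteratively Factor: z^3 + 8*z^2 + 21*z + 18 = (z + 2)*(z^2 + 6*z + 9) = (z + 2)*(z + 3)*(z + 3)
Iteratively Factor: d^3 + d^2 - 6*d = (d + 3)*(d^2 - 2*d) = (d - 2)*(d + 3)*(d)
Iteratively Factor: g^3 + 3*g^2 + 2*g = (g + 1)*(g^2 + 2*g) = (g + 1)*(g + 2)*(g)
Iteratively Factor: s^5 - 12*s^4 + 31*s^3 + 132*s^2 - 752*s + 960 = (s - 3)*(s^4 - 9*s^3 + 4*s^2 + 144*s - 320) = (s - 4)*(s - 3)*(s^3 - 5*s^2 - 16*s + 80) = (s - 4)*(s - 3)*(s + 4)*(s^2 - 9*s + 20) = (s - 4)^2*(s - 3)*(s + 4)*(s - 5)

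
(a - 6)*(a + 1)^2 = a^3 - 4*a^2 - 11*a - 6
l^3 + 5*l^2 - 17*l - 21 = (l - 3)*(l + 1)*(l + 7)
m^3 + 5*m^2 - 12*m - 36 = (m - 3)*(m + 2)*(m + 6)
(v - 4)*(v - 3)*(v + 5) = v^3 - 2*v^2 - 23*v + 60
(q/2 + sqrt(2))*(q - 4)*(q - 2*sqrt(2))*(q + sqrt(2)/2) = q^4/2 - 2*q^3 + sqrt(2)*q^3/4 - 4*q^2 - sqrt(2)*q^2 - 2*sqrt(2)*q + 16*q + 8*sqrt(2)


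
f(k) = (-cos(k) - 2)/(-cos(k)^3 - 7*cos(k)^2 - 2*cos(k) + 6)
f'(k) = (-cos(k) - 2)*(-3*sin(k)*cos(k)^2 - 14*sin(k)*cos(k) - 2*sin(k))/(-cos(k)^3 - 7*cos(k)^2 - 2*cos(k) + 6)^2 + sin(k)/(-cos(k)^3 - 7*cos(k)^2 - 2*cos(k) + 6) = (59*cos(k) + 13*cos(2*k) + cos(3*k) + 33)*sin(k)/(2*(cos(k)^3 + 7*cos(k)^2 + 2*cos(k) - 6)^2)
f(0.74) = -9.04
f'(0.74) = 283.29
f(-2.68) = -0.38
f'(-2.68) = 0.32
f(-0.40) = 1.14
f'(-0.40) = -2.87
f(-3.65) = -0.37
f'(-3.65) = -0.30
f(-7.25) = -1.06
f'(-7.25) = -4.27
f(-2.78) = -0.42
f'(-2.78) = 0.35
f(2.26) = -0.29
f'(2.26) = -0.11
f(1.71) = -0.30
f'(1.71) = 0.17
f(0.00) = 0.75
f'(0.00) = 0.00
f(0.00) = 0.75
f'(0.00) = 0.00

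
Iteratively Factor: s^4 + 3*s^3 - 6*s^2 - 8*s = (s)*(s^3 + 3*s^2 - 6*s - 8) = s*(s + 4)*(s^2 - s - 2) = s*(s + 1)*(s + 4)*(s - 2)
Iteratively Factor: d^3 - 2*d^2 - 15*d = (d)*(d^2 - 2*d - 15) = d*(d + 3)*(d - 5)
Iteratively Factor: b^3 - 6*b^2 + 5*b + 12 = (b - 4)*(b^2 - 2*b - 3) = (b - 4)*(b + 1)*(b - 3)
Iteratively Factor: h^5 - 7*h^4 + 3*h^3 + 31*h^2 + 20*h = (h)*(h^4 - 7*h^3 + 3*h^2 + 31*h + 20) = h*(h - 4)*(h^3 - 3*h^2 - 9*h - 5) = h*(h - 5)*(h - 4)*(h^2 + 2*h + 1) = h*(h - 5)*(h - 4)*(h + 1)*(h + 1)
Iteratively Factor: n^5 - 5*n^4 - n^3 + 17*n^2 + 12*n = (n + 1)*(n^4 - 6*n^3 + 5*n^2 + 12*n) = (n - 3)*(n + 1)*(n^3 - 3*n^2 - 4*n) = n*(n - 3)*(n + 1)*(n^2 - 3*n - 4) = n*(n - 4)*(n - 3)*(n + 1)*(n + 1)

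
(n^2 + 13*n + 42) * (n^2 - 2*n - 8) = n^4 + 11*n^3 + 8*n^2 - 188*n - 336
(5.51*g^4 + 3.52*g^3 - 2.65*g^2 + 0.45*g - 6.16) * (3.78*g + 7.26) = 20.8278*g^5 + 53.3082*g^4 + 15.5382*g^3 - 17.538*g^2 - 20.0178*g - 44.7216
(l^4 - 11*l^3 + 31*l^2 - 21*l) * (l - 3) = l^5 - 14*l^4 + 64*l^3 - 114*l^2 + 63*l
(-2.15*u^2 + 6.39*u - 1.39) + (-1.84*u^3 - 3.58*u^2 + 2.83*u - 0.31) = -1.84*u^3 - 5.73*u^2 + 9.22*u - 1.7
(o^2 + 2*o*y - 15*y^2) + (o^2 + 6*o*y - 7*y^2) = 2*o^2 + 8*o*y - 22*y^2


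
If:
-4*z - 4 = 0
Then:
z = -1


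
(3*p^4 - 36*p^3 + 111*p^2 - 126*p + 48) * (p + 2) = 3*p^5 - 30*p^4 + 39*p^3 + 96*p^2 - 204*p + 96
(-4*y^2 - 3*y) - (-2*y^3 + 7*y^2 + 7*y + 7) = 2*y^3 - 11*y^2 - 10*y - 7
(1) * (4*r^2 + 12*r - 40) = 4*r^2 + 12*r - 40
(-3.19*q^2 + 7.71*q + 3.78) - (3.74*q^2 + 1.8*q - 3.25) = -6.93*q^2 + 5.91*q + 7.03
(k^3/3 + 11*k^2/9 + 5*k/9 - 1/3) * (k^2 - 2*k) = k^5/3 + 5*k^4/9 - 17*k^3/9 - 13*k^2/9 + 2*k/3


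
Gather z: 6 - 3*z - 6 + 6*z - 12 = 3*z - 12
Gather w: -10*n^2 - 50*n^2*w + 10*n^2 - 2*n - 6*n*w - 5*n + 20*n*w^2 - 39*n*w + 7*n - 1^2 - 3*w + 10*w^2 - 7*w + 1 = w^2*(20*n + 10) + w*(-50*n^2 - 45*n - 10)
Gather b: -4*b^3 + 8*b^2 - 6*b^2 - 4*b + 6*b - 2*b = -4*b^3 + 2*b^2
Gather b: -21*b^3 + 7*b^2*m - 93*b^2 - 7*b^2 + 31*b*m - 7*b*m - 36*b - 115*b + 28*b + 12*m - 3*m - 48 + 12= -21*b^3 + b^2*(7*m - 100) + b*(24*m - 123) + 9*m - 36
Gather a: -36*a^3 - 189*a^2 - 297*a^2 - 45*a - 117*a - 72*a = -36*a^3 - 486*a^2 - 234*a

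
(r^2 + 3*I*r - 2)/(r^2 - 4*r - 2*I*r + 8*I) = (r^2 + 3*I*r - 2)/(r^2 - 4*r - 2*I*r + 8*I)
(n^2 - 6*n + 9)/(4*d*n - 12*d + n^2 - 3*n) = (n - 3)/(4*d + n)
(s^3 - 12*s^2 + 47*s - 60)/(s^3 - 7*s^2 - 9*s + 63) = (s^2 - 9*s + 20)/(s^2 - 4*s - 21)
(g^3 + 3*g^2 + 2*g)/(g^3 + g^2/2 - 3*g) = 2*(g + 1)/(2*g - 3)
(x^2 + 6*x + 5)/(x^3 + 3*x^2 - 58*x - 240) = (x + 1)/(x^2 - 2*x - 48)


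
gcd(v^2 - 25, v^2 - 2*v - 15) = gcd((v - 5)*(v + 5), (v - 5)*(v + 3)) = v - 5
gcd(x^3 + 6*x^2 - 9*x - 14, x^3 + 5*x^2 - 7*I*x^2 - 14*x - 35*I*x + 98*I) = x^2 + 5*x - 14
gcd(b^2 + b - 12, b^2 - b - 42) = 1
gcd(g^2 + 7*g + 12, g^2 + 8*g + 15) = g + 3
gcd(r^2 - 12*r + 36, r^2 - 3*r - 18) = r - 6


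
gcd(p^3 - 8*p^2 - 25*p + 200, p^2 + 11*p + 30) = p + 5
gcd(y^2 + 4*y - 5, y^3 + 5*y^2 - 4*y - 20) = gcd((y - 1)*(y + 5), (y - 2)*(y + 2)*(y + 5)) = y + 5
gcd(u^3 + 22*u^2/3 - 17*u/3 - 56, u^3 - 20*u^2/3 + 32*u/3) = u - 8/3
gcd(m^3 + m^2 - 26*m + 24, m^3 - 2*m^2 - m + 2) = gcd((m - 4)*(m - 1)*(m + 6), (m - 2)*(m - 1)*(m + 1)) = m - 1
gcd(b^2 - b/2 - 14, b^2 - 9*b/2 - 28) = b + 7/2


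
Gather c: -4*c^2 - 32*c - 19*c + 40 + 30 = -4*c^2 - 51*c + 70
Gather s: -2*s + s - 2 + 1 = -s - 1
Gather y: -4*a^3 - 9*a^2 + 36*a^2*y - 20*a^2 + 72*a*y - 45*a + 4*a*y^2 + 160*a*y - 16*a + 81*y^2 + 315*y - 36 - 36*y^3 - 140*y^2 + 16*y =-4*a^3 - 29*a^2 - 61*a - 36*y^3 + y^2*(4*a - 59) + y*(36*a^2 + 232*a + 331) - 36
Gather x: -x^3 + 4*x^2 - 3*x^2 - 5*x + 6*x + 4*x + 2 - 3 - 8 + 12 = -x^3 + x^2 + 5*x + 3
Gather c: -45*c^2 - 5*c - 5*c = -45*c^2 - 10*c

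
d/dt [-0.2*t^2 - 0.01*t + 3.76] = -0.4*t - 0.01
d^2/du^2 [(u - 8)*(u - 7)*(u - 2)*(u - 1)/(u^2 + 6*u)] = 2*(u^6 + 18*u^5 + 108*u^4 - 1464*u^3 + 336*u^2 + 2016*u + 4032)/(u^3*(u^3 + 18*u^2 + 108*u + 216))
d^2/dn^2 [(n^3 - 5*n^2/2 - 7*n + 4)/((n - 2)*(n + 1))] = (-13*n^3 + 6*n^2 - 84*n + 32)/(n^6 - 3*n^5 - 3*n^4 + 11*n^3 + 6*n^2 - 12*n - 8)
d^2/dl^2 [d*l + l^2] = 2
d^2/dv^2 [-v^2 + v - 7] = -2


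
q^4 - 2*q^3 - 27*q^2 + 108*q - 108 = (q - 3)^2*(q - 2)*(q + 6)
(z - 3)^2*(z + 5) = z^3 - z^2 - 21*z + 45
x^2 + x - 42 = (x - 6)*(x + 7)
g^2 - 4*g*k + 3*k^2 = (g - 3*k)*(g - k)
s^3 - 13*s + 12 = (s - 3)*(s - 1)*(s + 4)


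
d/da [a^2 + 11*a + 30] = 2*a + 11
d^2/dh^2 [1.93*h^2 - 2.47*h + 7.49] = 3.86000000000000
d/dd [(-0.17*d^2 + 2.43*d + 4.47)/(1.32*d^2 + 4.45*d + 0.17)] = (-3.9641*d^2 - 11.8586*d - 19.4784)/(1.7424*d^4 + 11.748*d^3 + 20.2513*d^2 + 1.513*d + 0.0289)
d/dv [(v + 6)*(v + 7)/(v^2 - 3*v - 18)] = 4*(-4*v^2 - 30*v - 27)/(v^4 - 6*v^3 - 27*v^2 + 108*v + 324)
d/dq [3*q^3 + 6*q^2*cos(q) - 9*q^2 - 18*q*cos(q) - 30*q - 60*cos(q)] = -6*q^2*sin(q) + 9*q^2 + 18*q*sin(q) + 12*q*cos(q) - 18*q + 60*sin(q) - 18*cos(q) - 30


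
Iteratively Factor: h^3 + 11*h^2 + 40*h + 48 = (h + 4)*(h^2 + 7*h + 12) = (h + 3)*(h + 4)*(h + 4)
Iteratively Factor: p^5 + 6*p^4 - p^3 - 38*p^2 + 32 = (p - 1)*(p^4 + 7*p^3 + 6*p^2 - 32*p - 32) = (p - 1)*(p + 4)*(p^3 + 3*p^2 - 6*p - 8) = (p - 1)*(p + 4)^2*(p^2 - p - 2) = (p - 1)*(p + 1)*(p + 4)^2*(p - 2)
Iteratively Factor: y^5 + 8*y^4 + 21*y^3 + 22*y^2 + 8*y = (y + 4)*(y^4 + 4*y^3 + 5*y^2 + 2*y) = (y + 1)*(y + 4)*(y^3 + 3*y^2 + 2*y) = y*(y + 1)*(y + 4)*(y^2 + 3*y + 2) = y*(y + 1)*(y + 2)*(y + 4)*(y + 1)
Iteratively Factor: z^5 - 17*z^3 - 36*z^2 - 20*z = (z + 2)*(z^4 - 2*z^3 - 13*z^2 - 10*z) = z*(z + 2)*(z^3 - 2*z^2 - 13*z - 10) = z*(z + 1)*(z + 2)*(z^2 - 3*z - 10) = z*(z - 5)*(z + 1)*(z + 2)*(z + 2)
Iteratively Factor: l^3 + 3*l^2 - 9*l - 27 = (l + 3)*(l^2 - 9) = (l + 3)^2*(l - 3)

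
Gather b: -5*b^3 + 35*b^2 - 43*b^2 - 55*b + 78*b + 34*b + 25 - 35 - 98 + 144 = -5*b^3 - 8*b^2 + 57*b + 36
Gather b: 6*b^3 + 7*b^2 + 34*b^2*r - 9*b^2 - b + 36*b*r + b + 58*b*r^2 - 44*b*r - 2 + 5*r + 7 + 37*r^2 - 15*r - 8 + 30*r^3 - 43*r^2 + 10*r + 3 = 6*b^3 + b^2*(34*r - 2) + b*(58*r^2 - 8*r) + 30*r^3 - 6*r^2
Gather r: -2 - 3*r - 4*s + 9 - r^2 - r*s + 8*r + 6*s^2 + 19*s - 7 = -r^2 + r*(5 - s) + 6*s^2 + 15*s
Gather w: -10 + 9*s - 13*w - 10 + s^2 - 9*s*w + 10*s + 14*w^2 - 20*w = s^2 + 19*s + 14*w^2 + w*(-9*s - 33) - 20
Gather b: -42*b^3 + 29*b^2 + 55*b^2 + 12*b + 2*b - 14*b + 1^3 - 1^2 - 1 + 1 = -42*b^3 + 84*b^2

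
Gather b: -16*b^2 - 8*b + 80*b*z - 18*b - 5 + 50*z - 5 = -16*b^2 + b*(80*z - 26) + 50*z - 10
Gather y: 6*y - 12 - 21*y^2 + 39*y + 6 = -21*y^2 + 45*y - 6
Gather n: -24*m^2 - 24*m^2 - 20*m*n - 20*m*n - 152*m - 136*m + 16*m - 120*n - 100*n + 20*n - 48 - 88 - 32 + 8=-48*m^2 - 272*m + n*(-40*m - 200) - 160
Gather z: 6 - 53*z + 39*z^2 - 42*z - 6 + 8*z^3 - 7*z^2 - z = 8*z^3 + 32*z^2 - 96*z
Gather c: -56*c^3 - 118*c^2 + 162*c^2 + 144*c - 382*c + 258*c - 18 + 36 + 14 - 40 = -56*c^3 + 44*c^2 + 20*c - 8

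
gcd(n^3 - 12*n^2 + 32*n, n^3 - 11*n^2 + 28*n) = n^2 - 4*n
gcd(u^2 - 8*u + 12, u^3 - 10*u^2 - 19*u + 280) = 1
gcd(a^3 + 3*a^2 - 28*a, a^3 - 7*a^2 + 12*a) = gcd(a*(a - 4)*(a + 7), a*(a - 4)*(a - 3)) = a^2 - 4*a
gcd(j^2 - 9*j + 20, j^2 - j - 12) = j - 4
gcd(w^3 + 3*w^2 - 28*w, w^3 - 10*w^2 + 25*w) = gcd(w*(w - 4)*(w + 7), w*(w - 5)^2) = w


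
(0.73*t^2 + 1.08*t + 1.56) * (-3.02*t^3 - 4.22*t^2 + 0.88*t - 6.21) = -2.2046*t^5 - 6.3422*t^4 - 8.6264*t^3 - 10.1661*t^2 - 5.334*t - 9.6876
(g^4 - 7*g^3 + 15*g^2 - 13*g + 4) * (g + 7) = g^5 - 34*g^3 + 92*g^2 - 87*g + 28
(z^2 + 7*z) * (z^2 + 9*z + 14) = z^4 + 16*z^3 + 77*z^2 + 98*z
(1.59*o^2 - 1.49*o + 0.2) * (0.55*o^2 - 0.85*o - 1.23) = 0.8745*o^4 - 2.171*o^3 - 0.5792*o^2 + 1.6627*o - 0.246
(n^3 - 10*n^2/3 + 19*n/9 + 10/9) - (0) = n^3 - 10*n^2/3 + 19*n/9 + 10/9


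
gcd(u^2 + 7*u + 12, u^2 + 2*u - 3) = u + 3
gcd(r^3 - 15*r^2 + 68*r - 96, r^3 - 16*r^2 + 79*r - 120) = r^2 - 11*r + 24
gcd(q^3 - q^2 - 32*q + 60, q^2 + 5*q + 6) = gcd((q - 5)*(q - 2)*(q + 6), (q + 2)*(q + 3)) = 1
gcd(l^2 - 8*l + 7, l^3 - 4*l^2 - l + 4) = l - 1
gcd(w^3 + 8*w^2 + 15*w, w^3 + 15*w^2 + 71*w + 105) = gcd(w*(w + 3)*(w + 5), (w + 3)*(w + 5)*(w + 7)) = w^2 + 8*w + 15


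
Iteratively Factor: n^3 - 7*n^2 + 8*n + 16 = (n - 4)*(n^2 - 3*n - 4) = (n - 4)*(n + 1)*(n - 4)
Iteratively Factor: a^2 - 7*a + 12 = (a - 3)*(a - 4)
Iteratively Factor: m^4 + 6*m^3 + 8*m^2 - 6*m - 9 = (m + 1)*(m^3 + 5*m^2 + 3*m - 9) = (m + 1)*(m + 3)*(m^2 + 2*m - 3) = (m + 1)*(m + 3)^2*(m - 1)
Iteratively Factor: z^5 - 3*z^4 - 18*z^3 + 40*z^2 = (z)*(z^4 - 3*z^3 - 18*z^2 + 40*z) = z*(z + 4)*(z^3 - 7*z^2 + 10*z) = z*(z - 5)*(z + 4)*(z^2 - 2*z) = z*(z - 5)*(z - 2)*(z + 4)*(z)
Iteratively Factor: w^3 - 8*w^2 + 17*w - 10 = (w - 5)*(w^2 - 3*w + 2) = (w - 5)*(w - 2)*(w - 1)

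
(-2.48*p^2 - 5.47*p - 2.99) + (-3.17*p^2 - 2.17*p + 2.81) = -5.65*p^2 - 7.64*p - 0.18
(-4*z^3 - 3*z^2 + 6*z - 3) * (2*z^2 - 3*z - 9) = -8*z^5 + 6*z^4 + 57*z^3 + 3*z^2 - 45*z + 27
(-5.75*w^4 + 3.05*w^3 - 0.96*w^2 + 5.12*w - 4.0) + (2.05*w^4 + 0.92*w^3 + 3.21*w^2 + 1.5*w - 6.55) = -3.7*w^4 + 3.97*w^3 + 2.25*w^2 + 6.62*w - 10.55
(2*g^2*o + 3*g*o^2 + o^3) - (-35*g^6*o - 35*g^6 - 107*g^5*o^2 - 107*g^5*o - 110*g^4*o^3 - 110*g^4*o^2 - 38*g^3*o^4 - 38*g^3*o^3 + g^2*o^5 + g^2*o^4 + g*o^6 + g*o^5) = 35*g^6*o + 35*g^6 + 107*g^5*o^2 + 107*g^5*o + 110*g^4*o^3 + 110*g^4*o^2 + 38*g^3*o^4 + 38*g^3*o^3 - g^2*o^5 - g^2*o^4 + 2*g^2*o - g*o^6 - g*o^5 + 3*g*o^2 + o^3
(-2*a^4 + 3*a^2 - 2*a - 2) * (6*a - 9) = -12*a^5 + 18*a^4 + 18*a^3 - 39*a^2 + 6*a + 18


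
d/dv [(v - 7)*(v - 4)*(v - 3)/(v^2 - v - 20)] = (v^4 - 2*v^3 - 107*v^2 + 728*v - 1304)/(v^4 - 2*v^3 - 39*v^2 + 40*v + 400)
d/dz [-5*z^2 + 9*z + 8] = 9 - 10*z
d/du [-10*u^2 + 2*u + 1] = 2 - 20*u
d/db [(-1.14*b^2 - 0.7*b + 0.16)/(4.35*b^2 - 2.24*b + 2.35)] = (5.5986*b^2 - 6.75*b - 1.2866)/(18.9225*b^4 - 19.488*b^3 + 25.4626*b^2 - 10.528*b + 5.5225)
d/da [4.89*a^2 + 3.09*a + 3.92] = 9.78*a + 3.09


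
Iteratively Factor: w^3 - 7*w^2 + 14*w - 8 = (w - 1)*(w^2 - 6*w + 8) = (w - 4)*(w - 1)*(w - 2)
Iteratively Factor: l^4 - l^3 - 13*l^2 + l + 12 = (l + 1)*(l^3 - 2*l^2 - 11*l + 12) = (l + 1)*(l + 3)*(l^2 - 5*l + 4) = (l - 4)*(l + 1)*(l + 3)*(l - 1)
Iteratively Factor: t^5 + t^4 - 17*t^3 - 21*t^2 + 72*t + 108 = (t - 3)*(t^4 + 4*t^3 - 5*t^2 - 36*t - 36) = (t - 3)*(t + 2)*(t^3 + 2*t^2 - 9*t - 18) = (t - 3)*(t + 2)^2*(t^2 - 9) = (t - 3)^2*(t + 2)^2*(t + 3)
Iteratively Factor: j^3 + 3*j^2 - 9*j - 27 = (j + 3)*(j^2 - 9) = (j + 3)^2*(j - 3)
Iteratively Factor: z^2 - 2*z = (z - 2)*(z)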